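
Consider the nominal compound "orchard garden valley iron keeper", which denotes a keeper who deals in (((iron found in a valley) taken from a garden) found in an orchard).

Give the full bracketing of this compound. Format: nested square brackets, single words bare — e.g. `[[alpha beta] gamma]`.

[[orchard [garden [valley iron]]] keeper]

The outermost head in the paraphrase is "keeper", modified by "orchard garden valley iron".
"orchard garden valley iron" → head "iron" (specifically "garden valley iron"), modifier "orchard".
"garden valley iron" → head "iron" (specifically "valley iron"), modifier "garden".
"valley iron" → head "iron", modifier "valley".
So the structure is [[orchard [garden [valley iron]]] keeper].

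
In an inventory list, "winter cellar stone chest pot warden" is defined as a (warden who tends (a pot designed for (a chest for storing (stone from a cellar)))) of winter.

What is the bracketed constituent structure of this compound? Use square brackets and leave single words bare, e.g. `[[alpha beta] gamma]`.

[winter [[[[cellar stone] chest] pot] warden]]

At the top level: head "warden" (specifically "cellar stone chest pot warden"); modifier "winter".
Inside "cellar stone chest pot warden": head "warden", modifier "cellar stone chest pot".
Inside "cellar stone chest pot": head "pot", modifier "cellar stone chest".
Inside "cellar stone chest": head "chest", modifier "cellar stone".
Inside "cellar stone": head "stone", modifier "cellar".
Assembled: [winter [[[[cellar stone] chest] pot] warden]].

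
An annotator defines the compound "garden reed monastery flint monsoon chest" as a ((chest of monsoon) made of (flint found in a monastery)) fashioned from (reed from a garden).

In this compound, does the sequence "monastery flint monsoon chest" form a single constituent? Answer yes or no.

yes

The paraphrase groups the words so that "monastery flint monsoon chest" is one unit: it corresponds to a single parenthesized sub-phrase.
The full structure is [[garden reed] [[monastery flint] [monsoon chest]]], in which [monastery flint monsoon chest] is a constituent.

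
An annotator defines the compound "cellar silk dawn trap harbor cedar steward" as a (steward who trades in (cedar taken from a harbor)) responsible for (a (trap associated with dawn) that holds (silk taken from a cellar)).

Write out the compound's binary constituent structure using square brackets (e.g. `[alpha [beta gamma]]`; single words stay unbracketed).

[[[cellar silk] [dawn trap]] [[harbor cedar] steward]]

The outermost head in the paraphrase is "steward" (specifically "harbor cedar steward"), modified by "cellar silk dawn trap".
Within "cellar silk dawn trap", the head is "trap" (specifically "dawn trap") and the modifier is "cellar silk".
Within "cellar silk", the head is "silk" and the modifier is "cellar".
Within "dawn trap", the head is "trap" and the modifier is "dawn".
Within "harbor cedar steward", the head is "steward" and the modifier is "harbor cedar".
Within "harbor cedar", the head is "cedar" and the modifier is "harbor".
Assembled: [[[cellar silk] [dawn trap]] [[harbor cedar] steward]].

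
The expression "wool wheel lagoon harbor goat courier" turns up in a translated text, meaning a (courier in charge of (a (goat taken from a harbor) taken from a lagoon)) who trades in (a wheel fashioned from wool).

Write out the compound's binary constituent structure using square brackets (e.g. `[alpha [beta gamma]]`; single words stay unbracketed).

The outermost head in the paraphrase is "courier" (specifically "lagoon harbor goat courier"), modified by "wool wheel".
Inside "wool wheel": head "wheel", modifier "wool".
Inside "lagoon harbor goat courier": head "courier", modifier "lagoon harbor goat".
Inside "lagoon harbor goat": head "goat" (specifically "harbor goat"), modifier "lagoon".
Inside "harbor goat": head "goat", modifier "harbor".
Putting it together: [[wool wheel] [[lagoon [harbor goat]] courier]].

[[wool wheel] [[lagoon [harbor goat]] courier]]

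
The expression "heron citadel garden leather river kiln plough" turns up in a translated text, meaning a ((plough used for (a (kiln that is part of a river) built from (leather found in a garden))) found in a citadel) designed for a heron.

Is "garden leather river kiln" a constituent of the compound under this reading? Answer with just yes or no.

The paraphrase groups the words so that "garden leather river kiln" is one unit: it corresponds to a single parenthesized sub-phrase.
The full structure is [heron [citadel [[[garden leather] [river kiln]] plough]]], in which [garden leather river kiln] is a constituent.

yes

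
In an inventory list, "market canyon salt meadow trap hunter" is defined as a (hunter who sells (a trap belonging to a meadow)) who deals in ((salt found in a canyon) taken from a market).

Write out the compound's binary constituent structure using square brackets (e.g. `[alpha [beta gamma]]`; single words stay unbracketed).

Overall it is a kind of hunter (specifically "meadow trap hunter"); the modifier is "market canyon salt".
Inside "market canyon salt": head "salt" (specifically "canyon salt"), modifier "market".
Inside "canyon salt": head "salt", modifier "canyon".
Inside "meadow trap hunter": head "hunter", modifier "meadow trap".
Inside "meadow trap": head "trap", modifier "meadow".
Assembled: [[market [canyon salt]] [[meadow trap] hunter]].

[[market [canyon salt]] [[meadow trap] hunter]]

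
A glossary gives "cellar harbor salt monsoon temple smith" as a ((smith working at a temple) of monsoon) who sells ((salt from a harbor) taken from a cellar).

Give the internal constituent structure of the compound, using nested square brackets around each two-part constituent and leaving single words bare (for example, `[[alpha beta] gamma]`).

[[cellar [harbor salt]] [monsoon [temple smith]]]

The outermost head in the paraphrase is "smith" (specifically "monsoon temple smith"), modified by "cellar harbor salt".
Inside "cellar harbor salt": head "salt" (specifically "harbor salt"), modifier "cellar".
Inside "harbor salt": head "salt", modifier "harbor".
Inside "monsoon temple smith": head "smith" (specifically "temple smith"), modifier "monsoon".
Inside "temple smith": head "smith", modifier "temple".
Putting it together: [[cellar [harbor salt]] [monsoon [temple smith]]].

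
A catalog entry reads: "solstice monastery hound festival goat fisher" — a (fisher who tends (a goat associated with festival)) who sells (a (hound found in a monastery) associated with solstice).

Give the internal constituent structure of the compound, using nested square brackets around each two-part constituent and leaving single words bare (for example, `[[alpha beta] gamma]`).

At the top level: head "fisher" (specifically "festival goat fisher"); modifier "solstice monastery hound".
Within "solstice monastery hound", the head is "hound" (specifically "monastery hound") and the modifier is "solstice".
Within "monastery hound", the head is "hound" and the modifier is "monastery".
Within "festival goat fisher", the head is "fisher" and the modifier is "festival goat".
Within "festival goat", the head is "goat" and the modifier is "festival".
Putting it together: [[solstice [monastery hound]] [[festival goat] fisher]].

[[solstice [monastery hound]] [[festival goat] fisher]]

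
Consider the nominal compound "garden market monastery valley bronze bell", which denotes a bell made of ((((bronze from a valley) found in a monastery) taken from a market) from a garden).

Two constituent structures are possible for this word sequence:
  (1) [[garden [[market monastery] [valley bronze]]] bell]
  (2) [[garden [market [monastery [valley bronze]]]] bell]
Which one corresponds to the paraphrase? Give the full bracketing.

The paraphrase's head is the "bell" part ("bell"); its modifier is "garden market monastery valley bronze".
That top-level split, carried through the inner groups, gives [[garden [market [monastery [valley bronze]]]] bell].

[[garden [market [monastery [valley bronze]]]] bell]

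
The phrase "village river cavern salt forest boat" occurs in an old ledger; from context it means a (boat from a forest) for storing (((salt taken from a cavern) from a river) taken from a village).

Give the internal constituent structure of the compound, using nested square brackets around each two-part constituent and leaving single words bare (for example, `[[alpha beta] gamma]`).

[[village [river [cavern salt]]] [forest boat]]

The outermost head in the paraphrase is "boat" (specifically "forest boat"), modified by "village river cavern salt".
Inside "village river cavern salt": head "salt" (specifically "river cavern salt"), modifier "village".
Inside "river cavern salt": head "salt" (specifically "cavern salt"), modifier "river".
Inside "cavern salt": head "salt", modifier "cavern".
Inside "forest boat": head "boat", modifier "forest".
Putting it together: [[village [river [cavern salt]]] [forest boat]].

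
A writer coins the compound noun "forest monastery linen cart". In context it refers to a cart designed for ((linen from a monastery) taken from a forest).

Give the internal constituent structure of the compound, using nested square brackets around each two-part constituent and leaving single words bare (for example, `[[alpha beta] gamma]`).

At the top level: head "cart"; modifier "forest monastery linen".
"forest monastery linen" → head "linen" (specifically "monastery linen"), modifier "forest".
"monastery linen" → head "linen", modifier "monastery".
Putting it together: [[forest [monastery linen]] cart].

[[forest [monastery linen]] cart]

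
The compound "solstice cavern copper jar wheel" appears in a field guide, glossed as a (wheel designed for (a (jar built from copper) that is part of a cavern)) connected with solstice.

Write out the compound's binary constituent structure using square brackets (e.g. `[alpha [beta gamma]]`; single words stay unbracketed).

Whole compound: head "wheel" (specifically "cavern copper jar wheel"), modifier "solstice".
"cavern copper jar wheel" → head "wheel", modifier "cavern copper jar".
"cavern copper jar" → head "jar" (specifically "copper jar"), modifier "cavern".
"copper jar" → head "jar", modifier "copper".
Assembled: [solstice [[cavern [copper jar]] wheel]].

[solstice [[cavern [copper jar]] wheel]]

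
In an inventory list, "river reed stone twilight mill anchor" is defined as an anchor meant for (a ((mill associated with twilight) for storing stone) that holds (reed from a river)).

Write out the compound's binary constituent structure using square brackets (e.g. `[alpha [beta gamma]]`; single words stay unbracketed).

[[[river reed] [stone [twilight mill]]] anchor]

The outermost head in the paraphrase is "anchor", modified by "river reed stone twilight mill".
Inside "river reed stone twilight mill": head "mill" (specifically "stone twilight mill"), modifier "river reed".
Inside "river reed": head "reed", modifier "river".
Inside "stone twilight mill": head "mill" (specifically "twilight mill"), modifier "stone".
Inside "twilight mill": head "mill", modifier "twilight".
Putting it together: [[[river reed] [stone [twilight mill]]] anchor].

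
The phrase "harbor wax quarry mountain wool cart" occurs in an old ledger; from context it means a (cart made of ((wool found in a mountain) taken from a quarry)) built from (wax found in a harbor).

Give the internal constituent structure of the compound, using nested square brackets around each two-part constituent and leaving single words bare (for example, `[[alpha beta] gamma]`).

Overall it is a kind of cart (specifically "quarry mountain wool cart"); the modifier is "harbor wax".
"harbor wax" → head "wax", modifier "harbor".
"quarry mountain wool cart" → head "cart", modifier "quarry mountain wool".
"quarry mountain wool" → head "wool" (specifically "mountain wool"), modifier "quarry".
"mountain wool" → head "wool", modifier "mountain".
Putting it together: [[harbor wax] [[quarry [mountain wool]] cart]].

[[harbor wax] [[quarry [mountain wool]] cart]]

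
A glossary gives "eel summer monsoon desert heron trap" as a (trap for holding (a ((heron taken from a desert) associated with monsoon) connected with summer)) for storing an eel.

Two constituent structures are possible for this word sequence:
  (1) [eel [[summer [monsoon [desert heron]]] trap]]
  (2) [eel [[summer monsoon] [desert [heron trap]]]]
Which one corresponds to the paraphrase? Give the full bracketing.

[eel [[summer [monsoon [desert heron]]] trap]]

The paraphrase's head is the "trap" part ("summer monsoon desert heron trap"); its modifier is "eel".
That top-level split, carried through the inner groups, gives [eel [[summer [monsoon [desert heron]]] trap]].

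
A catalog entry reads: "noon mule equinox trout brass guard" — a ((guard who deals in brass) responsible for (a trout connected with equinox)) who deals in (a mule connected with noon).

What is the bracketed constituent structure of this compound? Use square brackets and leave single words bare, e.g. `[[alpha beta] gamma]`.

Overall it is a kind of guard (specifically "equinox trout brass guard"); the modifier is "noon mule".
Inside "noon mule": head "mule", modifier "noon".
Inside "equinox trout brass guard": head "guard" (specifically "brass guard"), modifier "equinox trout".
Inside "equinox trout": head "trout", modifier "equinox".
Inside "brass guard": head "guard", modifier "brass".
Putting it together: [[noon mule] [[equinox trout] [brass guard]]].

[[noon mule] [[equinox trout] [brass guard]]]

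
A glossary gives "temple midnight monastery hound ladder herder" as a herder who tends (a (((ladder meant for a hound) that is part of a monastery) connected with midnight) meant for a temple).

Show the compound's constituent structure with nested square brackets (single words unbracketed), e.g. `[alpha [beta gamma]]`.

[[temple [midnight [monastery [hound ladder]]]] herder]

Whole compound: head "herder", modifier "temple midnight monastery hound ladder".
Inside "temple midnight monastery hound ladder": head "ladder" (specifically "midnight monastery hound ladder"), modifier "temple".
Inside "midnight monastery hound ladder": head "ladder" (specifically "monastery hound ladder"), modifier "midnight".
Inside "monastery hound ladder": head "ladder" (specifically "hound ladder"), modifier "monastery".
Inside "hound ladder": head "ladder", modifier "hound".
Assembled: [[temple [midnight [monastery [hound ladder]]]] herder].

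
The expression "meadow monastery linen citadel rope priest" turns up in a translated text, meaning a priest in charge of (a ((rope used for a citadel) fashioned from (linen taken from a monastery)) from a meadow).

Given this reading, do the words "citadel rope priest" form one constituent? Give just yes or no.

no

The top-level split is [meadow monastery linen citadel rope] [priest]; the full structure is [[meadow [[monastery linen] [citadel rope]]] priest].
"citadel rope priest" straddles a constituent boundary, so it is not a single unit.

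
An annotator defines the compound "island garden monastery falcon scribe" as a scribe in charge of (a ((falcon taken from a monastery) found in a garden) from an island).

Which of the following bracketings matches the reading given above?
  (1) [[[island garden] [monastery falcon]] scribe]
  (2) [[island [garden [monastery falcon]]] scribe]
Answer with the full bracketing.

The paraphrase's head is the "scribe" part ("scribe"); its modifier is "island garden monastery falcon".
That top-level split, carried through the inner groups, gives [[island [garden [monastery falcon]]] scribe].

[[island [garden [monastery falcon]]] scribe]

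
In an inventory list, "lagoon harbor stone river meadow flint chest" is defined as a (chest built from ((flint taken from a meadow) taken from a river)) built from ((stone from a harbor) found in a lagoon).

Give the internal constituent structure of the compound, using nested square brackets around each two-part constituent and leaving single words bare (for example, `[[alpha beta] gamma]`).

Overall it is a kind of chest (specifically "river meadow flint chest"); the modifier is "lagoon harbor stone".
Inside "lagoon harbor stone": head "stone" (specifically "harbor stone"), modifier "lagoon".
Inside "harbor stone": head "stone", modifier "harbor".
Inside "river meadow flint chest": head "chest", modifier "river meadow flint".
Inside "river meadow flint": head "flint" (specifically "meadow flint"), modifier "river".
Inside "meadow flint": head "flint", modifier "meadow".
So the structure is [[lagoon [harbor stone]] [[river [meadow flint]] chest]].

[[lagoon [harbor stone]] [[river [meadow flint]] chest]]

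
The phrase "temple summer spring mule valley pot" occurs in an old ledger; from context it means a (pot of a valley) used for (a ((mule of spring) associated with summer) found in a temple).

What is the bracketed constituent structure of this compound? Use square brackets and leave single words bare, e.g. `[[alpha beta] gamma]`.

[[temple [summer [spring mule]]] [valley pot]]

Whole compound: head "pot" (specifically "valley pot"), modifier "temple summer spring mule".
Within "temple summer spring mule", the head is "mule" (specifically "summer spring mule") and the modifier is "temple".
Within "summer spring mule", the head is "mule" (specifically "spring mule") and the modifier is "summer".
Within "spring mule", the head is "mule" and the modifier is "spring".
Within "valley pot", the head is "pot" and the modifier is "valley".
Assembled: [[temple [summer [spring mule]]] [valley pot]].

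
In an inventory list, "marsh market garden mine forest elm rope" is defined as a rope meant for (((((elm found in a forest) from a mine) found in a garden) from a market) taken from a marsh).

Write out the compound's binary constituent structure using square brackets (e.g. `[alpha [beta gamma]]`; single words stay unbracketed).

Whole compound: head "rope", modifier "marsh market garden mine forest elm".
Inside "marsh market garden mine forest elm": head "elm" (specifically "market garden mine forest elm"), modifier "marsh".
Inside "market garden mine forest elm": head "elm" (specifically "garden mine forest elm"), modifier "market".
Inside "garden mine forest elm": head "elm" (specifically "mine forest elm"), modifier "garden".
Inside "mine forest elm": head "elm" (specifically "forest elm"), modifier "mine".
Inside "forest elm": head "elm", modifier "forest".
Putting it together: [[marsh [market [garden [mine [forest elm]]]]] rope].

[[marsh [market [garden [mine [forest elm]]]]] rope]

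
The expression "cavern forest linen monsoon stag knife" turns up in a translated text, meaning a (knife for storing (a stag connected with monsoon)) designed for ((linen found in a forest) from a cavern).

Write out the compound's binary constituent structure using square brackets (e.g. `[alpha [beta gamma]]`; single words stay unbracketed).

Whole compound: head "knife" (specifically "monsoon stag knife"), modifier "cavern forest linen".
Within "cavern forest linen", the head is "linen" (specifically "forest linen") and the modifier is "cavern".
Within "forest linen", the head is "linen" and the modifier is "forest".
Within "monsoon stag knife", the head is "knife" and the modifier is "monsoon stag".
Within "monsoon stag", the head is "stag" and the modifier is "monsoon".
Assembled: [[cavern [forest linen]] [[monsoon stag] knife]].

[[cavern [forest linen]] [[monsoon stag] knife]]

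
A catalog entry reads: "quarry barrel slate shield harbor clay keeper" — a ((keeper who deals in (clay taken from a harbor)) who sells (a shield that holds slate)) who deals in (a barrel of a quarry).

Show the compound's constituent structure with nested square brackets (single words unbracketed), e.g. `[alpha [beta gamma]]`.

[[quarry barrel] [[slate shield] [[harbor clay] keeper]]]

At the top level: head "keeper" (specifically "slate shield harbor clay keeper"); modifier "quarry barrel".
"quarry barrel" → head "barrel", modifier "quarry".
"slate shield harbor clay keeper" → head "keeper" (specifically "harbor clay keeper"), modifier "slate shield".
"slate shield" → head "shield", modifier "slate".
"harbor clay keeper" → head "keeper", modifier "harbor clay".
"harbor clay" → head "clay", modifier "harbor".
So the structure is [[quarry barrel] [[slate shield] [[harbor clay] keeper]]].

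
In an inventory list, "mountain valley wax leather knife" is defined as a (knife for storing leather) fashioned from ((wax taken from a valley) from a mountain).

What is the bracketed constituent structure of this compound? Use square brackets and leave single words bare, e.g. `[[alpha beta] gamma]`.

The outermost head in the paraphrase is "knife" (specifically "leather knife"), modified by "mountain valley wax".
Inside "mountain valley wax": head "wax" (specifically "valley wax"), modifier "mountain".
Inside "valley wax": head "wax", modifier "valley".
Inside "leather knife": head "knife", modifier "leather".
Putting it together: [[mountain [valley wax]] [leather knife]].

[[mountain [valley wax]] [leather knife]]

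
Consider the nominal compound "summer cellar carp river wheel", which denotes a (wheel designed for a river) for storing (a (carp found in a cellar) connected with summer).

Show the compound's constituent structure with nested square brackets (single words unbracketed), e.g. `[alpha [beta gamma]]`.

[[summer [cellar carp]] [river wheel]]

Whole compound: head "wheel" (specifically "river wheel"), modifier "summer cellar carp".
"summer cellar carp" → head "carp" (specifically "cellar carp"), modifier "summer".
"cellar carp" → head "carp", modifier "cellar".
"river wheel" → head "wheel", modifier "river".
So the structure is [[summer [cellar carp]] [river wheel]].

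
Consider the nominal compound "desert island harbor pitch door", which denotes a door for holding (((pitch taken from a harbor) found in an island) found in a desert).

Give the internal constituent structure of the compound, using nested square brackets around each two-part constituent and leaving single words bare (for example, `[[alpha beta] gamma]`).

[[desert [island [harbor pitch]]] door]

At the top level: head "door"; modifier "desert island harbor pitch".
Inside "desert island harbor pitch": head "pitch" (specifically "island harbor pitch"), modifier "desert".
Inside "island harbor pitch": head "pitch" (specifically "harbor pitch"), modifier "island".
Inside "harbor pitch": head "pitch", modifier "harbor".
So the structure is [[desert [island [harbor pitch]]] door].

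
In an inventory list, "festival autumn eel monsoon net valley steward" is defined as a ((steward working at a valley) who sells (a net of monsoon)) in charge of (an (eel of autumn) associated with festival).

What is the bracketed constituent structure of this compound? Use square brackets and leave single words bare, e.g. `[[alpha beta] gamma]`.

[[festival [autumn eel]] [[monsoon net] [valley steward]]]

At the top level: head "steward" (specifically "monsoon net valley steward"); modifier "festival autumn eel".
Within "festival autumn eel", the head is "eel" (specifically "autumn eel") and the modifier is "festival".
Within "autumn eel", the head is "eel" and the modifier is "autumn".
Within "monsoon net valley steward", the head is "steward" (specifically "valley steward") and the modifier is "monsoon net".
Within "monsoon net", the head is "net" and the modifier is "monsoon".
Within "valley steward", the head is "steward" and the modifier is "valley".
Assembled: [[festival [autumn eel]] [[monsoon net] [valley steward]]].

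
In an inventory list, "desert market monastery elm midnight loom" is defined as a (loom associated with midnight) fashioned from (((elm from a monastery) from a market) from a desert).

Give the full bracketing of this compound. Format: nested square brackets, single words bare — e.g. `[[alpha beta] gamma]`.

[[desert [market [monastery elm]]] [midnight loom]]

At the top level: head "loom" (specifically "midnight loom"); modifier "desert market monastery elm".
"desert market monastery elm" → head "elm" (specifically "market monastery elm"), modifier "desert".
"market monastery elm" → head "elm" (specifically "monastery elm"), modifier "market".
"monastery elm" → head "elm", modifier "monastery".
"midnight loom" → head "loom", modifier "midnight".
Assembled: [[desert [market [monastery elm]]] [midnight loom]].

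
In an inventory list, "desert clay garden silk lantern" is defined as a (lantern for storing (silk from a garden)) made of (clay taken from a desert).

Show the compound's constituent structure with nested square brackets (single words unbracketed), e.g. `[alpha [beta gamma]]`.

At the top level: head "lantern" (specifically "garden silk lantern"); modifier "desert clay".
"desert clay" → head "clay", modifier "desert".
"garden silk lantern" → head "lantern", modifier "garden silk".
"garden silk" → head "silk", modifier "garden".
So the structure is [[desert clay] [[garden silk] lantern]].

[[desert clay] [[garden silk] lantern]]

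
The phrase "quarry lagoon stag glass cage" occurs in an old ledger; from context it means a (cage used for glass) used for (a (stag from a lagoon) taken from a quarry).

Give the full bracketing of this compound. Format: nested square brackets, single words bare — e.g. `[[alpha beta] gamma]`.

At the top level: head "cage" (specifically "glass cage"); modifier "quarry lagoon stag".
Inside "quarry lagoon stag": head "stag" (specifically "lagoon stag"), modifier "quarry".
Inside "lagoon stag": head "stag", modifier "lagoon".
Inside "glass cage": head "cage", modifier "glass".
Putting it together: [[quarry [lagoon stag]] [glass cage]].

[[quarry [lagoon stag]] [glass cage]]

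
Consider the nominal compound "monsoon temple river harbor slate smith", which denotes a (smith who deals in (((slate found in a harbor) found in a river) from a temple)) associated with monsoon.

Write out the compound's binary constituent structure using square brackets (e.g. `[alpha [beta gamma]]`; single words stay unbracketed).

At the top level: head "smith" (specifically "temple river harbor slate smith"); modifier "monsoon".
Within "temple river harbor slate smith", the head is "smith" and the modifier is "temple river harbor slate".
Within "temple river harbor slate", the head is "slate" (specifically "river harbor slate") and the modifier is "temple".
Within "river harbor slate", the head is "slate" (specifically "harbor slate") and the modifier is "river".
Within "harbor slate", the head is "slate" and the modifier is "harbor".
So the structure is [monsoon [[temple [river [harbor slate]]] smith]].

[monsoon [[temple [river [harbor slate]]] smith]]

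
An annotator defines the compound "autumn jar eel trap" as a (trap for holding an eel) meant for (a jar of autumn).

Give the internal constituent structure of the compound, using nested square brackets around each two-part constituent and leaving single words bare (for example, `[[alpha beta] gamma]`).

[[autumn jar] [eel trap]]

The outermost head in the paraphrase is "trap" (specifically "eel trap"), modified by "autumn jar".
Within "autumn jar", the head is "jar" and the modifier is "autumn".
Within "eel trap", the head is "trap" and the modifier is "eel".
Putting it together: [[autumn jar] [eel trap]].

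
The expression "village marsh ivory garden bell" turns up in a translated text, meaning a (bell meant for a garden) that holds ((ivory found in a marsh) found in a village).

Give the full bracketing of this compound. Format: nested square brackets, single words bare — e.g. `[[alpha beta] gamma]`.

The outermost head in the paraphrase is "bell" (specifically "garden bell"), modified by "village marsh ivory".
Within "village marsh ivory", the head is "ivory" (specifically "marsh ivory") and the modifier is "village".
Within "marsh ivory", the head is "ivory" and the modifier is "marsh".
Within "garden bell", the head is "bell" and the modifier is "garden".
Assembled: [[village [marsh ivory]] [garden bell]].

[[village [marsh ivory]] [garden bell]]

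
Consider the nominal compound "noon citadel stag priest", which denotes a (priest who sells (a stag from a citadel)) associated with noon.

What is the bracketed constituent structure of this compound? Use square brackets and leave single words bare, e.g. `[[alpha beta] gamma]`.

Overall it is a kind of priest (specifically "citadel stag priest"); the modifier is "noon".
Inside "citadel stag priest": head "priest", modifier "citadel stag".
Inside "citadel stag": head "stag", modifier "citadel".
Assembled: [noon [[citadel stag] priest]].

[noon [[citadel stag] priest]]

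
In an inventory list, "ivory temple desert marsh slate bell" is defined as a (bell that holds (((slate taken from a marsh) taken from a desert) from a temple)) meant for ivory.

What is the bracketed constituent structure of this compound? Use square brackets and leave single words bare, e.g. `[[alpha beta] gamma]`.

Whole compound: head "bell" (specifically "temple desert marsh slate bell"), modifier "ivory".
Within "temple desert marsh slate bell", the head is "bell" and the modifier is "temple desert marsh slate".
Within "temple desert marsh slate", the head is "slate" (specifically "desert marsh slate") and the modifier is "temple".
Within "desert marsh slate", the head is "slate" (specifically "marsh slate") and the modifier is "desert".
Within "marsh slate", the head is "slate" and the modifier is "marsh".
So the structure is [ivory [[temple [desert [marsh slate]]] bell]].

[ivory [[temple [desert [marsh slate]]] bell]]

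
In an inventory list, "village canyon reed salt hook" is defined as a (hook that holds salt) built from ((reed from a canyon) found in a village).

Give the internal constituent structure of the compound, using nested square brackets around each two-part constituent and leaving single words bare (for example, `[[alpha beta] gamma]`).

[[village [canyon reed]] [salt hook]]

The outermost head in the paraphrase is "hook" (specifically "salt hook"), modified by "village canyon reed".
Inside "village canyon reed": head "reed" (specifically "canyon reed"), modifier "village".
Inside "canyon reed": head "reed", modifier "canyon".
Inside "salt hook": head "hook", modifier "salt".
Assembled: [[village [canyon reed]] [salt hook]].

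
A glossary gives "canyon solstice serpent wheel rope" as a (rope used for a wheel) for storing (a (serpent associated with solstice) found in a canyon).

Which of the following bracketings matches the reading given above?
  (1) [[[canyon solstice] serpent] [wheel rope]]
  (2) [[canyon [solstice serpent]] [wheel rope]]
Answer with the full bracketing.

The paraphrase's head is the "rope" part ("wheel rope"); its modifier is "canyon solstice serpent".
That top-level split, carried through the inner groups, gives [[canyon [solstice serpent]] [wheel rope]].

[[canyon [solstice serpent]] [wheel rope]]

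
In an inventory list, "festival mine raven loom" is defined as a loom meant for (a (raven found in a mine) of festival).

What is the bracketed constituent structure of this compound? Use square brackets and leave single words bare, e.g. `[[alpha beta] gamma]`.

Whole compound: head "loom", modifier "festival mine raven".
Inside "festival mine raven": head "raven" (specifically "mine raven"), modifier "festival".
Inside "mine raven": head "raven", modifier "mine".
Putting it together: [[festival [mine raven]] loom].

[[festival [mine raven]] loom]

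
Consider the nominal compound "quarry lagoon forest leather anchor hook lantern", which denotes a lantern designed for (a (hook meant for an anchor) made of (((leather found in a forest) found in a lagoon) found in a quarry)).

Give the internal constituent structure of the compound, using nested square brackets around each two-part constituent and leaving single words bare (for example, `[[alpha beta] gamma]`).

[[[quarry [lagoon [forest leather]]] [anchor hook]] lantern]

Whole compound: head "lantern", modifier "quarry lagoon forest leather anchor hook".
Within "quarry lagoon forest leather anchor hook", the head is "hook" (specifically "anchor hook") and the modifier is "quarry lagoon forest leather".
Within "quarry lagoon forest leather", the head is "leather" (specifically "lagoon forest leather") and the modifier is "quarry".
Within "lagoon forest leather", the head is "leather" (specifically "forest leather") and the modifier is "lagoon".
Within "forest leather", the head is "leather" and the modifier is "forest".
Within "anchor hook", the head is "hook" and the modifier is "anchor".
Putting it together: [[[quarry [lagoon [forest leather]]] [anchor hook]] lantern].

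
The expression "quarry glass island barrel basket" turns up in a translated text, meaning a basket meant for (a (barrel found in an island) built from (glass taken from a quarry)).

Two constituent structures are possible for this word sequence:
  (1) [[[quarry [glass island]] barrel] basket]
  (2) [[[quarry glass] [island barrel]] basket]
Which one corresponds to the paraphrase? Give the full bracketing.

[[[quarry glass] [island barrel]] basket]

The paraphrase's head is the "basket" part ("basket"); its modifier is "quarry glass island barrel".
That top-level split, carried through the inner groups, gives [[[quarry glass] [island barrel]] basket].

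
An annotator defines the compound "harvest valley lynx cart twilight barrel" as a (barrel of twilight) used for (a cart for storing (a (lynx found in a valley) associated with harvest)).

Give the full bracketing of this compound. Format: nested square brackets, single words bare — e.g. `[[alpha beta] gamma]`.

[[[harvest [valley lynx]] cart] [twilight barrel]]

Whole compound: head "barrel" (specifically "twilight barrel"), modifier "harvest valley lynx cart".
Within "harvest valley lynx cart", the head is "cart" and the modifier is "harvest valley lynx".
Within "harvest valley lynx", the head is "lynx" (specifically "valley lynx") and the modifier is "harvest".
Within "valley lynx", the head is "lynx" and the modifier is "valley".
Within "twilight barrel", the head is "barrel" and the modifier is "twilight".
Assembled: [[[harvest [valley lynx]] cart] [twilight barrel]].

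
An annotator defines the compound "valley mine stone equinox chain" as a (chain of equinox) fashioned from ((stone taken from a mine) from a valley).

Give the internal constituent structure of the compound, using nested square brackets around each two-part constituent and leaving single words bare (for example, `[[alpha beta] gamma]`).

The outermost head in the paraphrase is "chain" (specifically "equinox chain"), modified by "valley mine stone".
Within "valley mine stone", the head is "stone" (specifically "mine stone") and the modifier is "valley".
Within "mine stone", the head is "stone" and the modifier is "mine".
Within "equinox chain", the head is "chain" and the modifier is "equinox".
So the structure is [[valley [mine stone]] [equinox chain]].

[[valley [mine stone]] [equinox chain]]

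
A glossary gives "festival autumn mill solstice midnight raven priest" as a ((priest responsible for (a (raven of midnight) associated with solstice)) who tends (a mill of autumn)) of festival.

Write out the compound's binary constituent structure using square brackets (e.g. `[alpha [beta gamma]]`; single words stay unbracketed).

[festival [[autumn mill] [[solstice [midnight raven]] priest]]]

Whole compound: head "priest" (specifically "autumn mill solstice midnight raven priest"), modifier "festival".
Within "autumn mill solstice midnight raven priest", the head is "priest" (specifically "solstice midnight raven priest") and the modifier is "autumn mill".
Within "autumn mill", the head is "mill" and the modifier is "autumn".
Within "solstice midnight raven priest", the head is "priest" and the modifier is "solstice midnight raven".
Within "solstice midnight raven", the head is "raven" (specifically "midnight raven") and the modifier is "solstice".
Within "midnight raven", the head is "raven" and the modifier is "midnight".
Putting it together: [festival [[autumn mill] [[solstice [midnight raven]] priest]]].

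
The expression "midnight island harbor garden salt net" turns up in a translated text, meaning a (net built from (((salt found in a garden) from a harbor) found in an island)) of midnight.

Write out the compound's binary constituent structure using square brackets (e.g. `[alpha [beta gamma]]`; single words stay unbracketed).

Whole compound: head "net" (specifically "island harbor garden salt net"), modifier "midnight".
"island harbor garden salt net" → head "net", modifier "island harbor garden salt".
"island harbor garden salt" → head "salt" (specifically "harbor garden salt"), modifier "island".
"harbor garden salt" → head "salt" (specifically "garden salt"), modifier "harbor".
"garden salt" → head "salt", modifier "garden".
Assembled: [midnight [[island [harbor [garden salt]]] net]].

[midnight [[island [harbor [garden salt]]] net]]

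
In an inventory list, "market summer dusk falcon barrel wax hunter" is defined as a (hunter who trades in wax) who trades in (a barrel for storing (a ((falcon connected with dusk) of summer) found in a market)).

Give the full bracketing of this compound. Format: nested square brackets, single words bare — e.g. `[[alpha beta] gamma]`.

[[[market [summer [dusk falcon]]] barrel] [wax hunter]]

Whole compound: head "hunter" (specifically "wax hunter"), modifier "market summer dusk falcon barrel".
Inside "market summer dusk falcon barrel": head "barrel", modifier "market summer dusk falcon".
Inside "market summer dusk falcon": head "falcon" (specifically "summer dusk falcon"), modifier "market".
Inside "summer dusk falcon": head "falcon" (specifically "dusk falcon"), modifier "summer".
Inside "dusk falcon": head "falcon", modifier "dusk".
Inside "wax hunter": head "hunter", modifier "wax".
Putting it together: [[[market [summer [dusk falcon]]] barrel] [wax hunter]].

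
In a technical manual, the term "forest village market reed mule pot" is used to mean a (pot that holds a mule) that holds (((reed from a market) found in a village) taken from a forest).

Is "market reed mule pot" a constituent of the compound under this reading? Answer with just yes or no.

The top-level split is [forest village market reed] [mule pot]; the full structure is [[forest [village [market reed]]] [mule pot]].
"market reed mule pot" straddles a constituent boundary, so it is not a single unit.

no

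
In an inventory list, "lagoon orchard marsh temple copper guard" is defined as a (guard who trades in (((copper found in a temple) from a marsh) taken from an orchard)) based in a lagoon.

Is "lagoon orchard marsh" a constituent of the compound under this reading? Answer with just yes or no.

no

The top-level split is [lagoon] [orchard marsh temple copper guard]; the full structure is [lagoon [[orchard [marsh [temple copper]]] guard]].
"lagoon orchard marsh" straddles a constituent boundary, so it is not a single unit.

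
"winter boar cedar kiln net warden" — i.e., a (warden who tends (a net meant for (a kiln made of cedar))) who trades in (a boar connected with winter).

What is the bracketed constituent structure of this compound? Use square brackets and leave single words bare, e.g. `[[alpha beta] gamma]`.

[[winter boar] [[[cedar kiln] net] warden]]

At the top level: head "warden" (specifically "cedar kiln net warden"); modifier "winter boar".
"winter boar" → head "boar", modifier "winter".
"cedar kiln net warden" → head "warden", modifier "cedar kiln net".
"cedar kiln net" → head "net", modifier "cedar kiln".
"cedar kiln" → head "kiln", modifier "cedar".
Assembled: [[winter boar] [[[cedar kiln] net] warden]].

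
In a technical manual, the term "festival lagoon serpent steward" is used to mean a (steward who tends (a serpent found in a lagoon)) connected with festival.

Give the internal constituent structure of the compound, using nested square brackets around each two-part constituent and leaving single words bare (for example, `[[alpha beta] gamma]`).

The outermost head in the paraphrase is "steward" (specifically "lagoon serpent steward"), modified by "festival".
"lagoon serpent steward" → head "steward", modifier "lagoon serpent".
"lagoon serpent" → head "serpent", modifier "lagoon".
So the structure is [festival [[lagoon serpent] steward]].

[festival [[lagoon serpent] steward]]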